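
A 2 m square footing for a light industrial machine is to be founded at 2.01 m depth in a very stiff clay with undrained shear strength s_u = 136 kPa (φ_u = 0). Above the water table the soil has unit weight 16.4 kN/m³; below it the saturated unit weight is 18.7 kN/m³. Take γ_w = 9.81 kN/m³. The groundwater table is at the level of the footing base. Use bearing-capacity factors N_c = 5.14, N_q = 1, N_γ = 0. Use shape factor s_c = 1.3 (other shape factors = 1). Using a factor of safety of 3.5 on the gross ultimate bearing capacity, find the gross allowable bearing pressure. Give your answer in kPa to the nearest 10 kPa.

Overburden at base level: q = 16.4 × 2.01 = 32.964 kPa.
Cohesion term c·N_c·s_c = 136 × 5.14 × 1.3 = 908.75 kPa; surcharge term q·N_q = 32.964 × 1 = 32.964 kPa.
q_ult = 908.75 + 32.964 = 941.72 kPa.
q_all = 941.72 / 3.5 = 269.06 kPa.

q_all ≈ 270 kPa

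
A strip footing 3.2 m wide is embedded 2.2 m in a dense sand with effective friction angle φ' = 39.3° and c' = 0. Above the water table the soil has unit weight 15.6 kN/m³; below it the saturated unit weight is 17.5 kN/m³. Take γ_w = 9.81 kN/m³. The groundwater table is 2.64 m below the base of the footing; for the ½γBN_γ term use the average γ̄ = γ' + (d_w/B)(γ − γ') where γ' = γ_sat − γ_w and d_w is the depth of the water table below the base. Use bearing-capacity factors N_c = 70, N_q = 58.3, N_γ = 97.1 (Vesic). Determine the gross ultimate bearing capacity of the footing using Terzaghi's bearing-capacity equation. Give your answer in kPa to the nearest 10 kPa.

q = γ·D_f = 15.6 × 2.2 = 34.32 kPa.
γ' = 7.69 kN/m³; averaging over the depth B below the base, γ̄ = γ' + (d_w/B)(γ − γ') = 14.216 kN/m³.
q·N_q = 34.32 × 58.3 = 2000.9 kPa
0.5·γ·B·N_γ = 0.5 × 14.216 × 3.2 × 97.1 = 2208.6 kPa
q_ult = 2000.9 + 2208.6 = 4209.4 kPa.

q_ult ≈ 4210 kPa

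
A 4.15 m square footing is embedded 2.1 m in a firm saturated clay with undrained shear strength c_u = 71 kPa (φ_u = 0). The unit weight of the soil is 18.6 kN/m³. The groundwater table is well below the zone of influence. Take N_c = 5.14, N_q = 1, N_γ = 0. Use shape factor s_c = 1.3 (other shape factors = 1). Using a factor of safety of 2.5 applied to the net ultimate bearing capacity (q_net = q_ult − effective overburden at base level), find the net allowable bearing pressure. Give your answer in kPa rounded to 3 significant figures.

q_all(net) ≈ 190 kPa

Effective surcharge at the founding depth q = γ·D_f = 18.6 × 2.1 = 39.06 kPa.
q_ult = c·N_c·s_c + q·N_q
     = 71 × 5.14 × 1.3 + 39.06 × 1
     = 474.42 + 39.06 = 513.48 kPa.
Net ultimate: q_net = 513.48 − 39.06 = 474.42 kPa.
q_all(net) = 474.42 / 2.5 = 189.77 kPa.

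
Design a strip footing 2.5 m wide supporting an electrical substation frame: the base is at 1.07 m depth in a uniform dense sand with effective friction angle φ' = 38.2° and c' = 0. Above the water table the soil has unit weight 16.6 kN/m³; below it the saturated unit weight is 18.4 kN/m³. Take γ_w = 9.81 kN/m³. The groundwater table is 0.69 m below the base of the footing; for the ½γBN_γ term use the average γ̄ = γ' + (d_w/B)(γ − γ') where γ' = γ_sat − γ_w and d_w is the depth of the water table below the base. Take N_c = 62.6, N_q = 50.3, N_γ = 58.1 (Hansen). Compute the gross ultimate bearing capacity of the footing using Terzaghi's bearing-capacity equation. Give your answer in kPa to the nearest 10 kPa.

Overburden at base level: q = 16.6 × 1.07 = 17.762 kPa.
The water table is 0.69 m below the base (< B = 2.5 m), so the ½γBN_γ term uses γ̄ = γ' + (d_w/B)(γ − γ') = 8.59 + (0.69/2.5)(16.6 − 8.59) = 10.801 kN/m³.
Surcharge term q·N_q = 17.762 × 50.3 = 893.43 kPa; self-weight term 0.5·γ·B·N_γ = 0.5 × 10.801 × 2.5 × 58.1 = 784.41 kPa.
q_ult = 893.43 + 784.41 = 1677.8 kPa.

q_ult ≈ 1680 kPa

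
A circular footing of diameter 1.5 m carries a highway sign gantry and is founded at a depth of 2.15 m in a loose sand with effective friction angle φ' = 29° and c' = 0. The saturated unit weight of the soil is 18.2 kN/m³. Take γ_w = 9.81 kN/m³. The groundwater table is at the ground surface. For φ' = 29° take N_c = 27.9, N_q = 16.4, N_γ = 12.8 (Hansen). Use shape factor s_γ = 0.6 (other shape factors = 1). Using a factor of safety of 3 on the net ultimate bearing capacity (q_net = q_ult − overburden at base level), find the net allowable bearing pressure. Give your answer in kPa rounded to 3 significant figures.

q_all(net) ≈ 109 kPa

Water table at ground surface, so effective unit weight γ' = 18.2 − 9.81 = 8.39 kN/m³ is used throughout; overburden q = 8.39 × 2.15 = 18.038 kPa; the same γ' applies in the ½γBN_γ term.
Surcharge term q·N_q = 18.038 × 16.4 = 295.83 kPa; self-weight term 0.5·γ·B·N_γ·s_γ = 0.5 × 8.39 × 1.5 × 12.8 × 0.6 = 48.326 kPa.
q_ult = 295.83 + 48.326 = 344.16 kPa.
q_net = 344.16 − 18.038 = 326.12 kPa.
q_all(net) = 326.12 / 3 = 108.71 kPa.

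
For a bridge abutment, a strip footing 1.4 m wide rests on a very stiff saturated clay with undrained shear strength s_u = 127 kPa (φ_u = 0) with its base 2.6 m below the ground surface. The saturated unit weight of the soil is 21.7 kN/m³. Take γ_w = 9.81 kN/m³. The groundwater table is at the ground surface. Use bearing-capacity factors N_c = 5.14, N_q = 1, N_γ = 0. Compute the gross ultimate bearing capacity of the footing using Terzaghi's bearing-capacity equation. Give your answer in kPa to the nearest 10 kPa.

q_ult ≈ 680 kPa

γ' = 21.7 − 9.81 = 11.89 kN/m³ (submerged throughout). q = 11.89 × 2.6 = 30.914 kPa.
c·N_c = 127 × 5.14 = 652.78 kPa
q·N_q = 30.914 × 1 = 30.914 kPa
q_ult = 652.78 + 30.914 = 683.69 kPa.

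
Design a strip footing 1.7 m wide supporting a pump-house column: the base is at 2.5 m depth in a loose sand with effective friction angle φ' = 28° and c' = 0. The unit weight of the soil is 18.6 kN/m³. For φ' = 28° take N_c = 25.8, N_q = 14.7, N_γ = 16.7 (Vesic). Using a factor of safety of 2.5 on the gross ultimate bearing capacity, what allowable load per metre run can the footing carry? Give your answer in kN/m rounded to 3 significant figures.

Effective surcharge at the founding depth q = γ·D_f = 18.6 × 2.5 = 46.5 kPa.
q_ult = q·N_q + 0.5·γ·B·N_γ
     = 46.5 × 14.7 + 0.5 × 18.6 × 1.7 × 16.7
     = 683.55 + 264.03 = 947.58 kPa.
Gross allowable pressure q_all = 947.58 / 2.5 = 379.03 kPa.
Allowable wall load = q_all × B = 379.03 × 1.7 = 644.35 kN per metre run.

≈ 644 kN/m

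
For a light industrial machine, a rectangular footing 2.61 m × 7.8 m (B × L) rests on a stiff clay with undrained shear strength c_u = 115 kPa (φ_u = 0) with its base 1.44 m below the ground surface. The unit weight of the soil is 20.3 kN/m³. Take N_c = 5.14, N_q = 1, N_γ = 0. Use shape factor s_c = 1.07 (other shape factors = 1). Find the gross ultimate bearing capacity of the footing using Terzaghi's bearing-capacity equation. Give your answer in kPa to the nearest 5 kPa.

Effective surcharge at the founding depth q = γ·D_f = 20.3 × 1.44 = 29.232 kPa.
q_ult = c·N_c·s_c + q·N_q
     = 115 × 5.14 × 1.07 + 29.232 × 1
     = 632.48 + 29.232 = 661.71 kPa.

q_ult ≈ 660 kPa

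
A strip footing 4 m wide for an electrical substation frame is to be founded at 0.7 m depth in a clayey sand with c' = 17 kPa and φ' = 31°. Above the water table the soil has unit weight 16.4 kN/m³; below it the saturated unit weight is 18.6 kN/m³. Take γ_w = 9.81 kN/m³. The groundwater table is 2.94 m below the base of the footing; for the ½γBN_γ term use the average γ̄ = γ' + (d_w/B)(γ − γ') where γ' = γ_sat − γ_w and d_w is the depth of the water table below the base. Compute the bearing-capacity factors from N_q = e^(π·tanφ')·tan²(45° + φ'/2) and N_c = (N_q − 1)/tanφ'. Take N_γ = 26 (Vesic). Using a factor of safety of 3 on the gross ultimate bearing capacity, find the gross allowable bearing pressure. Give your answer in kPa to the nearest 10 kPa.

N_q = e^(π·tan31°)·tan²(60.5°) = 20.63; N_c = (N_q − 1)/tanφ' = 32.67.
Overburden at base level: q = 16.4 × 0.7 = 11.48 kPa.
The water table is 2.94 m below the base (< B = 4 m), so the ½γBN_γ term uses γ̄ = γ' + (d_w/B)(γ − γ') = 8.79 + (2.94/4)(16.4 − 8.79) = 14.383 kN/m³.
Cohesion term c·N_c = 17 × 32.671 = 555.41 kPa; surcharge term q·N_q = 11.48 × 20.631 = 236.84 kPa; self-weight term 0.5·γ·B·N_γ = 0.5 × 14.383 × 4 × 26 = 747.93 kPa.
q_ult = 555.41 + 236.84 + 747.93 = 1540.2 kPa.
q_all = 1540.2 / 3 = 513.39 kPa.

q_all ≈ 510 kPa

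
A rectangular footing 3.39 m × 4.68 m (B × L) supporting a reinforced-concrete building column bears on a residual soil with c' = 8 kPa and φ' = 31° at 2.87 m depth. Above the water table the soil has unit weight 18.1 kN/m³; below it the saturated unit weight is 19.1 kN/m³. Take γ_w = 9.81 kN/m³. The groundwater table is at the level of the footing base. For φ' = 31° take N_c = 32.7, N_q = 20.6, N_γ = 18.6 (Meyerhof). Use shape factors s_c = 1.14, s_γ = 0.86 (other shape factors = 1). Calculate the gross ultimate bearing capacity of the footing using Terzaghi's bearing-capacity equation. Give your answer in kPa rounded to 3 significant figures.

q = γ·D_f = 18.1 × 2.87 = 51.947 kPa.
For the ½γBN_γ term take γ' = 19.1 − 9.81 = 9.29 kN/m³ (soil below base is submerged).
c·N_c·s_c = 8 × 32.7 × 1.14 = 298.22 kPa
q·N_q = 51.947 × 20.6 = 1070.1 kPa
0.5·γ·B·N_γ·s_γ = 0.5 × 9.29 × 3.39 × 18.6 × 0.86 = 251.88 kPa
q_ult = 298.22 + 1070.1 + 251.88 = 1620.2 kPa.

q_ult ≈ 1620 kPa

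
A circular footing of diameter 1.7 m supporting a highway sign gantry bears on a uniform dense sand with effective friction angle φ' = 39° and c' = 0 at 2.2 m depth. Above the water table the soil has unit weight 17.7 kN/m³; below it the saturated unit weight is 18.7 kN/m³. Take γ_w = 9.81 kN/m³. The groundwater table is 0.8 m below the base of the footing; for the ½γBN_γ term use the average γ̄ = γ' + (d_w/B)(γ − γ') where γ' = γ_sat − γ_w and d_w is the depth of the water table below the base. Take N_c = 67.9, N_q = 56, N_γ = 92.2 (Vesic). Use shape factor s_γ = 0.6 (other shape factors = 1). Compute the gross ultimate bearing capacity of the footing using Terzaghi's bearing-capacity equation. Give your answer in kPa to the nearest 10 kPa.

Effective surcharge at the founding depth q = γ·D_f = 17.7 × 2.2 = 38.94 kPa.
With d_w = 0.8 m < B, γ̄ = 8.89 + (0.8/1.7) × (17.7 − 8.89) = 13.036 kN/m³.
q_ult = q·N_q + 0.5·γ·B·N_γ·s_γ
     = 38.94 × 56 + 0.5 × 13.036 × 1.7 × 92.2 × 0.6
     = 2180.6 + 612.97 = 2793.6 kPa.

q_ult ≈ 2790 kPa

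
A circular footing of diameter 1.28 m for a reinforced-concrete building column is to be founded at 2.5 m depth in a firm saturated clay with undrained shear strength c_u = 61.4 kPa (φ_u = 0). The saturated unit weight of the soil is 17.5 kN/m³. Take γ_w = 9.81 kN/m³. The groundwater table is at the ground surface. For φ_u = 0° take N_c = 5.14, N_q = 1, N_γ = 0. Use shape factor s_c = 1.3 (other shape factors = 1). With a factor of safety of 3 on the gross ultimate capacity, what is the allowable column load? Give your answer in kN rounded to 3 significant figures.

P_all ≈ 184 kN

γ' = 17.5 − 9.81 = 7.69 kN/m³ (submerged throughout). q = 7.69 × 2.5 = 19.225 kPa.
c·N_c·s_c = 61.4 × 5.14 × 1.3 = 410.27 kPa
q·N_q = 19.225 × 1 = 19.225 kPa
q_ult = 410.27 + 19.225 = 429.5 kPa.
Gross allowable pressure q_all = 429.5 / 3 = 143.17 kPa.
Footing area = 1.2868 m², so allowable column load = 143.17 × 1.2868 = 184.23 kN.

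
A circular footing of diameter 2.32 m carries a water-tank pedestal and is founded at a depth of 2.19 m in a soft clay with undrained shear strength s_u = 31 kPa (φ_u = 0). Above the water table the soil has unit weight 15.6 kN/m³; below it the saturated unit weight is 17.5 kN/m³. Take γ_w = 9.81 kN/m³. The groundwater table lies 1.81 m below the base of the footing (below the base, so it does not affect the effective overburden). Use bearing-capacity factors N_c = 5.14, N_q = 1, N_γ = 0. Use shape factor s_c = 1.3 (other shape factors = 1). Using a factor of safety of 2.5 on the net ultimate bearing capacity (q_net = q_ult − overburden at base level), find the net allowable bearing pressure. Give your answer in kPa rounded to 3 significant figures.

q = γ·D_f = 15.6 × 2.19 = 34.164 kPa.
c·N_c·s_c = 31 × 5.14 × 1.3 = 207.14 kPa
q·N_q = 34.164 × 1 = 34.164 kPa
q_ult = 207.14 + 34.164 = 241.31 kPa.
q_net = 241.31 − 34.164 = 207.14 kPa.
q_all(net) = 207.14 / 2.5 = 82.857 kPa.

q_all(net) ≈ 82.9 kPa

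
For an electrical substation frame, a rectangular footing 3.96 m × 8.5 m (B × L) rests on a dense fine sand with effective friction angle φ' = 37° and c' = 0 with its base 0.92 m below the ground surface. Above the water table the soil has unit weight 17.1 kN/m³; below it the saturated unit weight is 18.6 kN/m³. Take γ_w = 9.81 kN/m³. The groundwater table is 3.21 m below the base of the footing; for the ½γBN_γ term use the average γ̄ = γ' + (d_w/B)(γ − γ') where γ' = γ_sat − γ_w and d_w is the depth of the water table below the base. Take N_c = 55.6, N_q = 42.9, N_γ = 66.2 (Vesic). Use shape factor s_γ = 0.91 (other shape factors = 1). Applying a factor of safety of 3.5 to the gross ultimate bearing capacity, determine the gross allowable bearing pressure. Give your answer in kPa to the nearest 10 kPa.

q_all ≈ 720 kPa

Overburden at base level: q = 17.1 × 0.92 = 15.732 kPa.
The water table is 3.21 m below the base (< B = 3.96 m), so the ½γBN_γ term uses γ̄ = γ' + (d_w/B)(γ − γ') = 8.79 + (3.21/3.96)(17.1 − 8.79) = 15.526 kN/m³.
Surcharge term q·N_q = 15.732 × 42.9 = 674.9 kPa; self-weight term 0.5·γ·B·N_γ·s_γ = 0.5 × 15.526 × 3.96 × 66.2 × 0.91 = 1851.9 kPa.
q_ult = 674.9 + 1851.9 = 2526.8 kPa.
q_all = q_ult / FS = 2526.8 / 3.5 = 721.96 kPa.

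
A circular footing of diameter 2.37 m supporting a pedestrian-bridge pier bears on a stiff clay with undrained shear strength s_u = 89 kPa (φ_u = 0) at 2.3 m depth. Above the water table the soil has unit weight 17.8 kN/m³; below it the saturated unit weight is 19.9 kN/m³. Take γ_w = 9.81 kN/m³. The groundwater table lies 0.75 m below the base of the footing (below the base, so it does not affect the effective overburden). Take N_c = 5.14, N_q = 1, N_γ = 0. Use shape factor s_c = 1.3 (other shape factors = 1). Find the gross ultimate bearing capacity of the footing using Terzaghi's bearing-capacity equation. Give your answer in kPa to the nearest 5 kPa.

q_ult ≈ 635 kPa

q = γ·D_f = 17.8 × 2.3 = 40.94 kPa.
c·N_c·s_c = 89 × 5.14 × 1.3 = 594.7 kPa
q·N_q = 40.94 × 1 = 40.94 kPa
q_ult = 594.7 + 40.94 = 635.64 kPa.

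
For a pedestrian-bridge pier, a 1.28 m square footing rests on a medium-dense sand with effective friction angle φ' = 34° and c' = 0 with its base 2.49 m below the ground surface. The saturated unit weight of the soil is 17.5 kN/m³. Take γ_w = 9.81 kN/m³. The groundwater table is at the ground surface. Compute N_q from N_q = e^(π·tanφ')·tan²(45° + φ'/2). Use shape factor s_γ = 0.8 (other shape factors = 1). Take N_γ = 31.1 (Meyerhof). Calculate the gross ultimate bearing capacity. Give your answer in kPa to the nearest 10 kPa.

q_ult ≈ 690 kPa

tan34° = 0.6745, so N_q = e^(π×0.6745)·tan²(62°) = 8.323 × 3.537 = 29.44.
With the water table at the surface the whole profile is submerged: γ' = 17.5 − 9.81 = 7.69 kN/m³, so q = γ'·D_f = 19.148 kPa; the same γ' applies in the ½γBN_γ term.
q_ult = q·N_q + 0.5·γ·B·N_γ·s_γ
     = 19.148 × 29.44 + 0.5 × 7.69 × 1.28 × 31.1 × 0.8
     = 563.72 + 122.45 = 686.17 kPa.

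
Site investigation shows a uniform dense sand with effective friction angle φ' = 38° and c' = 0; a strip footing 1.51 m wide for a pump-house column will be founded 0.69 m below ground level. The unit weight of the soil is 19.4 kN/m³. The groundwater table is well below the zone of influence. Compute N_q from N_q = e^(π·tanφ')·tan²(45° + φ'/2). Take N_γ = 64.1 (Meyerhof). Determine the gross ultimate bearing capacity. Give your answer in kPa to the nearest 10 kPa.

q_ult ≈ 1590 kPa

tan38° = 0.7813, so N_q = e^(π×0.7813)·tan²(64°) = 11.64 × 4.204 = 48.93.
Effective surcharge at the founding depth q = γ·D_f = 19.4 × 0.69 = 13.386 kPa.
q_ult = q·N_q + 0.5·γ·B·N_γ
     = 13.386 × 48.933 + 0.5 × 19.4 × 1.51 × 64.1
     = 655.02 + 938.87 = 1593.9 kPa.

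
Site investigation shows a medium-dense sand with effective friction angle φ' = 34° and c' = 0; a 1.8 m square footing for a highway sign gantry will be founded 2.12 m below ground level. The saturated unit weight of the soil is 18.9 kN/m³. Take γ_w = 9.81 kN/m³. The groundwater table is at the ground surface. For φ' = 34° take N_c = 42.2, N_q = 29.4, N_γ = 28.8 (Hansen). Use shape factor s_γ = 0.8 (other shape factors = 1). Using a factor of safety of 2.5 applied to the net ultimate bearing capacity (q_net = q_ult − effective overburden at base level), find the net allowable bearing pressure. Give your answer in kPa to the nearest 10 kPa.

q_all(net) ≈ 290 kPa

With the water table at the surface the whole profile is submerged: γ' = 18.9 − 9.81 = 9.09 kN/m³, so q = γ'·D_f = 19.271 kPa; the same γ' applies in the ½γBN_γ term.
q_ult = q·N_q + 0.5·γ·B·N_γ·s_γ
     = 19.271 × 29.4 + 0.5 × 9.09 × 1.8 × 28.8 × 0.8
     = 566.56 + 188.49 = 755.05 kPa.
Net ultimate: q_net = 755.05 − 19.271 = 735.78 kPa.
q_all(net) = 735.78 / 2.5 = 294.31 kPa.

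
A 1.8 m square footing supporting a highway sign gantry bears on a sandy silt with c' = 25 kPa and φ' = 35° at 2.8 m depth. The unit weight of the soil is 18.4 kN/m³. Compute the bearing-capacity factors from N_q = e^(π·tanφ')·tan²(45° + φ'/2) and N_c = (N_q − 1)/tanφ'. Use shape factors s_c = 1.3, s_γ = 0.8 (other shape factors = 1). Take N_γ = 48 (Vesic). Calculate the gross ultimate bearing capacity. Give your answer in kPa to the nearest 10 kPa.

q_ult ≈ 3850 kPa

tan35° = 0.7002, so N_q = e^(π×0.7002)·tan²(62.5°) = 9.023 × 3.69 = 33.3.
N_c = (33.3 − 1)/tan35° = 46.12.
Overburden at base level: q = 18.4 × 2.8 = 51.52 kPa.
Cohesion term c·N_c·s_c = 25 × 46.124 × 1.3 = 1499 kPa; surcharge term q·N_q = 51.52 × 33.296 = 1715.4 kPa; self-weight term 0.5·γ·B·N_γ·s_γ = 0.5 × 18.4 × 1.8 × 48 × 0.8 = 635.9 kPa.
q_ult = 1499 + 1715.4 + 635.9 = 3850.3 kPa.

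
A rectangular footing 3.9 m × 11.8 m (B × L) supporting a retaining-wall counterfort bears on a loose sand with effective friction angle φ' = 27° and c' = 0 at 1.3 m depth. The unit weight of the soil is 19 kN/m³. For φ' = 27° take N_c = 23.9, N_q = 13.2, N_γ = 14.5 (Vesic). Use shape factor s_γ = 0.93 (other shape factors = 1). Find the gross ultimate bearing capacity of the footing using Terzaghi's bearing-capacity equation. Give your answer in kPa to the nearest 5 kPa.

Overburden at base level: q = 19 × 1.3 = 24.7 kPa.
Surcharge term q·N_q = 24.7 × 13.2 = 326.04 kPa; self-weight term 0.5·γ·B·N_γ·s_γ = 0.5 × 19 × 3.9 × 14.5 × 0.93 = 499.62 kPa.
q_ult = 326.04 + 499.62 = 825.66 kPa.

q_ult ≈ 825 kPa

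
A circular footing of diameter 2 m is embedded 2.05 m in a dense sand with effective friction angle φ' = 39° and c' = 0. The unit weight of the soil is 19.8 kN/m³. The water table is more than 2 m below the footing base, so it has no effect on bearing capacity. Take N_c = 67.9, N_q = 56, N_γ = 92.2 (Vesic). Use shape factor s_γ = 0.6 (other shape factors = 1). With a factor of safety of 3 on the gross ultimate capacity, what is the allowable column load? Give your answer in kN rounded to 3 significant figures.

P_all ≈ 3530 kN

Overburden at base level: q = 19.8 × 2.05 = 40.59 kPa.
Surcharge term q·N_q = 40.59 × 56 = 2273 kPa; self-weight term 0.5·γ·B·N_γ·s_γ = 0.5 × 19.8 × 2 × 92.2 × 0.6 = 1095.3 kPa.
q_ult = 2273 + 1095.3 = 3368.4 kPa.
Gross allowable pressure q_all = 3368.4 / 3 = 1122.8 kPa.
Footing area = 3.1416 m², so allowable column load = 1122.8 × 3.1416 = 3527.4 kN.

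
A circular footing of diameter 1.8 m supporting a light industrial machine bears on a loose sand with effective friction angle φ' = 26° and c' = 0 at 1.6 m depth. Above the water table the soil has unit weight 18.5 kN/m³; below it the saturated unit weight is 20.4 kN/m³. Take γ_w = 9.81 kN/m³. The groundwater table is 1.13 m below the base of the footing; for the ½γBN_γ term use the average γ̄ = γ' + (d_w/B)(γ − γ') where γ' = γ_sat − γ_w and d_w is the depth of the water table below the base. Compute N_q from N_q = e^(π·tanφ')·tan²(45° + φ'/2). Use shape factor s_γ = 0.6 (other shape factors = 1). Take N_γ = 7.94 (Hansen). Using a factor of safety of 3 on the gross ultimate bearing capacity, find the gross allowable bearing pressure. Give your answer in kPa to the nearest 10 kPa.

q_all ≈ 140 kPa

N_q = e^(π·tan26°)·tan²(58°) = 11.85.
Overburden at base level: q = 18.5 × 1.6 = 29.6 kPa.
The water table is 1.13 m below the base (< B = 1.8 m), so the ½γBN_γ term uses γ̄ = γ' + (d_w/B)(γ − γ') = 10.59 + (1.13/1.8)(18.5 − 10.59) = 15.556 kN/m³.
Surcharge term q·N_q = 29.6 × 11.854 = 350.88 kPa; self-weight term 0.5·γ·B·N_γ·s_γ = 0.5 × 15.556 × 1.8 × 7.94 × 0.6 = 66.697 kPa.
q_ult = 350.88 + 66.697 = 417.58 kPa.
q_all = 417.58 / 3 = 139.19 kPa.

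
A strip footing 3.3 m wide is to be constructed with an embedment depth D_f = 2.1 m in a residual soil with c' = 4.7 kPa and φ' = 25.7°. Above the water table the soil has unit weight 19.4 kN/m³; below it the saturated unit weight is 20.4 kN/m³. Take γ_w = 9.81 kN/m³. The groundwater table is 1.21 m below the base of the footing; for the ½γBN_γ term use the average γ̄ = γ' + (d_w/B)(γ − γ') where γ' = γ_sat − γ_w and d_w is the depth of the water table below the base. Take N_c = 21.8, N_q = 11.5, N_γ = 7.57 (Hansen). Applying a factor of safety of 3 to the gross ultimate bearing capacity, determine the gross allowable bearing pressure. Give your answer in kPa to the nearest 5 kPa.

q_all ≈ 250 kPa

Effective surcharge at the founding depth q = γ·D_f = 19.4 × 2.1 = 40.74 kPa.
With d_w = 1.21 m < B, γ̄ = 10.59 + (1.21/3.3) × (19.4 − 10.59) = 13.82 kN/m³.
q_ult = c·N_c + q·N_q + 0.5·γ·B·N_γ
     = 4.7 × 21.8 + 40.74 × 11.5 + 0.5 × 13.82 × 3.3 × 7.57
     = 102.46 + 468.51 + 172.62 = 743.59 kPa.
q_all = q_ult / FS = 743.59 / 3 = 247.86 kPa.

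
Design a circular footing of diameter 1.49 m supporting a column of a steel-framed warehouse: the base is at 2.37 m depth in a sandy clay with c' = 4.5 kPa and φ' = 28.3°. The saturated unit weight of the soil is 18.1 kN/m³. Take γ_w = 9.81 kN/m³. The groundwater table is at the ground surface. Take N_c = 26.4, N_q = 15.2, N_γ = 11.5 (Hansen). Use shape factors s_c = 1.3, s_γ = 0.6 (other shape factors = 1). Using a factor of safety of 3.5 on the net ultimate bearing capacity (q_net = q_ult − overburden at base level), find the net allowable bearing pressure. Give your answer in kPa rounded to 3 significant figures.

γ' = 18.1 − 9.81 = 8.29 kN/m³ (submerged throughout). q = 8.29 × 2.37 = 19.647 kPa; the same γ' applies in the ½γBN_γ term.
c·N_c·s_c = 4.5 × 26.4 × 1.3 = 154.44 kPa
q·N_q = 19.647 × 15.2 = 298.64 kPa
0.5·γ·B·N_γ·s_γ = 0.5 × 8.29 × 1.49 × 11.5 × 0.6 = 42.615 kPa
q_ult = 154.44 + 298.64 + 42.615 = 495.69 kPa.
q_net = 495.69 − 19.647 = 476.05 kPa.
q_all(net) = 476.05 / 3.5 = 136.01 kPa.

q_all(net) ≈ 136 kPa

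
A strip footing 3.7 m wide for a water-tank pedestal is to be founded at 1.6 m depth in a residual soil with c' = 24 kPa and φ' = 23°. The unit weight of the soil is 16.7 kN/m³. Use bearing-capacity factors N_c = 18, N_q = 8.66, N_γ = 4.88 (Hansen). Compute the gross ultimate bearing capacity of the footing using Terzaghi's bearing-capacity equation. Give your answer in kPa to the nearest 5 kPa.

q_ult ≈ 815 kPa

Overburden at base level: q = 16.7 × 1.6 = 26.72 kPa.
Cohesion term c·N_c = 24 × 18 = 432 kPa; surcharge term q·N_q = 26.72 × 8.66 = 231.4 kPa; self-weight term 0.5·γ·B·N_γ = 0.5 × 16.7 × 3.7 × 4.88 = 150.77 kPa.
q_ult = 432 + 231.4 + 150.77 = 814.16 kPa.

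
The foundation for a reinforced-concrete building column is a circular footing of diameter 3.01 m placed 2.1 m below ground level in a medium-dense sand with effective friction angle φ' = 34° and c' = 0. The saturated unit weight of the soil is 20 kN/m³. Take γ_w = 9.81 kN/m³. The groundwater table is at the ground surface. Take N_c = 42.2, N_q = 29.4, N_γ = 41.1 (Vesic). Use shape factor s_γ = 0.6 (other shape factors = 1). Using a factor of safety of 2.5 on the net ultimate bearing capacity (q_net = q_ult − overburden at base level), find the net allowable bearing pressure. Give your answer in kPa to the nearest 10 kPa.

With the water table at the surface the whole profile is submerged: γ' = 20 − 9.81 = 10.19 kN/m³, so q = γ'·D_f = 21.399 kPa; the same γ' applies in the ½γBN_γ term.
q_ult = q·N_q + 0.5·γ·B·N_γ·s_γ
     = 21.399 × 29.4 + 0.5 × 10.19 × 3.01 × 41.1 × 0.6
     = 629.13 + 378.18 = 1007.3 kPa.
q_net = 1007.3 − 21.399 = 985.92 kPa.
q_all(net) = 985.92 / 2.5 = 394.37 kPa.

q_all(net) ≈ 390 kPa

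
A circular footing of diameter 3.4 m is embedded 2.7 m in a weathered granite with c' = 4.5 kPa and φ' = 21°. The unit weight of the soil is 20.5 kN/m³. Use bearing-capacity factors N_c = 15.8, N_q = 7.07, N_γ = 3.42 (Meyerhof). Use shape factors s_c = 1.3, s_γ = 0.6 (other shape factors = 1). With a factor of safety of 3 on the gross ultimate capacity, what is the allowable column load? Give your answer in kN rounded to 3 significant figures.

Effective surcharge at the founding depth q = γ·D_f = 20.5 × 2.7 = 55.35 kPa.
q_ult = c·N_c·s_c + q·N_q + 0.5·γ·B·N_γ·s_γ
     = 4.5 × 15.8 × 1.3 + 55.35 × 7.07 + 0.5 × 20.5 × 3.4 × 3.42 × 0.6
     = 92.43 + 391.32 + 71.512 = 555.27 kPa.
Gross allowable pressure q_all = 555.27 / 3 = 185.09 kPa.
Footing area = 9.0792 m², so allowable column load = 185.09 × 9.0792 = 1680.5 kN.

P_all ≈ 1680 kN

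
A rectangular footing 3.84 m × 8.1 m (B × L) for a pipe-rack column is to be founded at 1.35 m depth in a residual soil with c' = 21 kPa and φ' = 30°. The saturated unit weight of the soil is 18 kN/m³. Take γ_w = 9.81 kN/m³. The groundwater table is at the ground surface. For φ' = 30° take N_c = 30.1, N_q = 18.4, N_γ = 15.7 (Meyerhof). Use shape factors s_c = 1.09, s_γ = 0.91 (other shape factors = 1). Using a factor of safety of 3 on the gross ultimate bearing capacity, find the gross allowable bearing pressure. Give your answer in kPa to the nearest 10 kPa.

Water table at ground surface, so effective unit weight γ' = 18 − 9.81 = 8.19 kN/m³ is used throughout; overburden q = 8.19 × 1.35 = 11.056 kPa; the same γ' applies in the ½γBN_γ term.
Cohesion term c·N_c·s_c = 21 × 30.1 × 1.09 = 688.99 kPa; surcharge term q·N_q = 11.056 × 18.4 = 203.44 kPa; self-weight term 0.5·γ·B·N_γ·s_γ = 0.5 × 8.19 × 3.84 × 15.7 × 0.91 = 224.66 kPa.
q_ult = 688.99 + 203.44 + 224.66 = 1117.1 kPa.
q_all = 1117.1 / 3 = 372.36 kPa.

q_all ≈ 370 kPa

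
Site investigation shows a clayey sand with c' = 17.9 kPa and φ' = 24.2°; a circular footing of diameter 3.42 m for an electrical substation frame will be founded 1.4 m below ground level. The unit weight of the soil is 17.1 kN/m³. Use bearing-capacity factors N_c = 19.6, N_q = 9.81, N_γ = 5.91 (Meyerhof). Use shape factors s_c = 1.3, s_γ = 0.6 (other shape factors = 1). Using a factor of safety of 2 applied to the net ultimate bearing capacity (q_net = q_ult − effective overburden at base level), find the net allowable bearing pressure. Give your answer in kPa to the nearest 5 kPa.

q_all(net) ≈ 385 kPa

Overburden at base level: q = 17.1 × 1.4 = 23.94 kPa.
Cohesion term c·N_c·s_c = 17.9 × 19.6 × 1.3 = 456.09 kPa; surcharge term q·N_q = 23.94 × 9.81 = 234.85 kPa; self-weight term 0.5·γ·B·N_γ·s_γ = 0.5 × 17.1 × 3.42 × 5.91 × 0.6 = 103.69 kPa.
q_ult = 456.09 + 234.85 + 103.69 = 794.63 kPa.
Net ultimate: q_net = 794.63 − 23.94 = 770.69 kPa.
q_all(net) = 770.69 / 2 = 385.35 kPa.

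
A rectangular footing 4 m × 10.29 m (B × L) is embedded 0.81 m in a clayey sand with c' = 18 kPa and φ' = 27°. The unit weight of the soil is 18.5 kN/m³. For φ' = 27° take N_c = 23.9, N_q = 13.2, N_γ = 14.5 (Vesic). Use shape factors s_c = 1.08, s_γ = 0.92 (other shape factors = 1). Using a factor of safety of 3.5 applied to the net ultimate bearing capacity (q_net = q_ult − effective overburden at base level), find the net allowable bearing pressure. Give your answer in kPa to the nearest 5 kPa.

q_all(net) ≈ 325 kPa

q = γ·D_f = 18.5 × 0.81 = 14.985 kPa.
c·N_c·s_c = 18 × 23.9 × 1.08 = 464.62 kPa
q·N_q = 14.985 × 13.2 = 197.8 kPa
0.5·γ·B·N_γ·s_γ = 0.5 × 18.5 × 4 × 14.5 × 0.92 = 493.58 kPa
q_ult = 464.62 + 197.8 + 493.58 = 1156 kPa.
Net ultimate: q_net = 1156 − 14.985 = 1141 kPa.
q_all(net) = 1141 / 3.5 = 326 kPa.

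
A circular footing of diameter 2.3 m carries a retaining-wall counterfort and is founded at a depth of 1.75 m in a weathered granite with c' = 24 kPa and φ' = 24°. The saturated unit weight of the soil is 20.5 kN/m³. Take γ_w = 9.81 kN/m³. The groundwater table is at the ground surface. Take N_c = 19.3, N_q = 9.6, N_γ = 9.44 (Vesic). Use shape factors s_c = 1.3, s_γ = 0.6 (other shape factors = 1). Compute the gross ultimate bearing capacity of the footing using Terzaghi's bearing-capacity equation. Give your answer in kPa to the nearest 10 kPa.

Water table at ground surface, so effective unit weight γ' = 20.5 − 9.81 = 10.69 kN/m³ is used throughout; overburden q = 10.69 × 1.75 = 18.707 kPa; the same γ' applies in the ½γBN_γ term.
Cohesion term c·N_c·s_c = 24 × 19.3 × 1.3 = 602.16 kPa; surcharge term q·N_q = 18.707 × 9.6 = 179.59 kPa; self-weight term 0.5·γ·B·N_γ·s_γ = 0.5 × 10.69 × 2.3 × 9.44 × 0.6 = 69.63 kPa.
q_ult = 602.16 + 179.59 + 69.63 = 851.38 kPa.

q_ult ≈ 850 kPa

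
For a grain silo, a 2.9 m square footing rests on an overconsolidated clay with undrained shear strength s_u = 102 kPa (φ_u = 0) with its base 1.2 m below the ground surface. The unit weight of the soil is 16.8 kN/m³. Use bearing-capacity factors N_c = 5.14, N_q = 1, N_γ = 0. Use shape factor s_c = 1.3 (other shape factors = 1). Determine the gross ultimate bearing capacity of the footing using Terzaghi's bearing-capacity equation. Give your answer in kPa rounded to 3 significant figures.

q_ult ≈ 702 kPa

Effective surcharge at the founding depth q = γ·D_f = 16.8 × 1.2 = 20.16 kPa.
q_ult = c·N_c·s_c + q·N_q
     = 102 × 5.14 × 1.3 + 20.16 × 1
     = 681.56 + 20.16 = 701.72 kPa.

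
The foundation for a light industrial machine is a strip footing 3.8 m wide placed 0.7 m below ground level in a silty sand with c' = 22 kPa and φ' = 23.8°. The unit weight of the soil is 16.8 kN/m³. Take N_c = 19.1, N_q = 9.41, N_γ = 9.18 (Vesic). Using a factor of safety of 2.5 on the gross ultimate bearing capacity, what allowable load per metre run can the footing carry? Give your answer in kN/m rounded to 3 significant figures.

Overburden at base level: q = 16.8 × 0.7 = 11.76 kPa.
Cohesion term c·N_c = 22 × 19.1 = 420.2 kPa; surcharge term q·N_q = 11.76 × 9.41 = 110.66 kPa; self-weight term 0.5·γ·B·N_γ = 0.5 × 16.8 × 3.8 × 9.18 = 293.03 kPa.
q_ult = 420.2 + 110.66 + 293.03 = 823.89 kPa.
Gross allowable pressure q_all = 823.89 / 2.5 = 329.55 kPa.
Allowable wall load = q_all × B = 329.55 × 3.8 = 1252.3 kN per metre run.

≈ 1250 kN/m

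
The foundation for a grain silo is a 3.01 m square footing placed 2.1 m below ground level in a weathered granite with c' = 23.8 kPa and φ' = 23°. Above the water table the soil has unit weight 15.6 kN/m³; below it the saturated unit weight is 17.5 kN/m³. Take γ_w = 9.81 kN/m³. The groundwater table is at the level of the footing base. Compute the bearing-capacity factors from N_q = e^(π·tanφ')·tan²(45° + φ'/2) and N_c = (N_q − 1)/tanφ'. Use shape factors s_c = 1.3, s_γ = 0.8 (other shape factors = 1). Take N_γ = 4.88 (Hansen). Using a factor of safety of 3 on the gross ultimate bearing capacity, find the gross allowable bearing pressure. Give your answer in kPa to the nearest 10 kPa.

q_all ≈ 300 kPa

N_q = e^(π·tan23°)·tan²(56.5°) = 8.66; N_c = (N_q − 1)/tanφ' = 18.05.
Effective surcharge at the founding depth q = γ·D_f = 15.6 × 2.1 = 32.76 kPa.
The water table coincides with the base, so in the self-weight term γ → γ' = 7.69 kN/m³.
q_ult = c·N_c·s_c + q·N_q + 0.5·γ·B·N_γ·s_γ
     = 23.8 × 18.049 × 1.3 + 32.76 × 8.6612 + 0.5 × 7.69 × 3.01 × 4.88 × 0.8
     = 558.42 + 283.74 + 45.183 = 887.35 kPa.
q_all = 887.35 / 3 = 295.78 kPa.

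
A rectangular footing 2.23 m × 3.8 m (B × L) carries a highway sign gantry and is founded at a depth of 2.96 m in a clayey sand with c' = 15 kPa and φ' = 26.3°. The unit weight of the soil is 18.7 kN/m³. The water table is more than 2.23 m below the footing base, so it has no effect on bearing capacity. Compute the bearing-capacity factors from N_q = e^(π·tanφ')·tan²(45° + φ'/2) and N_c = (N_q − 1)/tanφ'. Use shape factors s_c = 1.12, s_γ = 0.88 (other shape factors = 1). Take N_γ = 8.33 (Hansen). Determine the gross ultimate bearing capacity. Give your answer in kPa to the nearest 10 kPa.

q_ult ≈ 1210 kPa

tan26.3° = 0.4942, so N_q = e^(π×0.4942)·tan²(58.15°) = 4.724 × 2.591 = 12.24.
N_c = (12.24 − 1)/tan26.3° = 22.74.
Effective surcharge at the founding depth q = γ·D_f = 18.7 × 2.96 = 55.352 kPa.
q_ult = c·N_c·s_c + q·N_q + 0.5·γ·B·N_γ·s_γ
     = 15 × 22.744 × 1.12 + 55.352 × 12.241 + 0.5 × 18.7 × 2.23 × 8.33 × 0.88
     = 382.09 + 677.55 + 152.84 = 1212.5 kPa.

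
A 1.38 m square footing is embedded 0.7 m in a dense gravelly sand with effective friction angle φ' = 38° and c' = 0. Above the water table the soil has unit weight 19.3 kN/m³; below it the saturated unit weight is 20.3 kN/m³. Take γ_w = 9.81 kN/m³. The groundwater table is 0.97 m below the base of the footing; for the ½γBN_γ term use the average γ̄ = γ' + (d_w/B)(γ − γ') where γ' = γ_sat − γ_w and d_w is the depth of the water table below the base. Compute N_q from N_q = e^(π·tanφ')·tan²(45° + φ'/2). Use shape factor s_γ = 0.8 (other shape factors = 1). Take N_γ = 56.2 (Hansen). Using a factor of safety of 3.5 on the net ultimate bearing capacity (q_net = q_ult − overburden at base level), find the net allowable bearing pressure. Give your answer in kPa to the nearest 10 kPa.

q_all(net) ≈ 330 kPa

N_q = e^(π·tan38°)·tan²(64°) = 48.93.
q = γ·D_f = 19.3 × 0.7 = 13.51 kPa.
γ' = 10.49 kN/m³; averaging over the depth B below the base, γ̄ = γ' + (d_w/B)(γ − γ') = 16.683 kN/m³.
q·N_q = 13.51 × 48.933 = 661.09 kPa
0.5·γ·B·N_γ·s_γ = 0.5 × 16.683 × 1.38 × 56.2 × 0.8 = 517.53 kPa
q_ult = 661.09 + 517.53 = 1178.6 kPa.
q_net = 1178.6 − 13.51 = 1165.1 kPa.
q_all(net) = 1165.1 / 3.5 = 332.89 kPa.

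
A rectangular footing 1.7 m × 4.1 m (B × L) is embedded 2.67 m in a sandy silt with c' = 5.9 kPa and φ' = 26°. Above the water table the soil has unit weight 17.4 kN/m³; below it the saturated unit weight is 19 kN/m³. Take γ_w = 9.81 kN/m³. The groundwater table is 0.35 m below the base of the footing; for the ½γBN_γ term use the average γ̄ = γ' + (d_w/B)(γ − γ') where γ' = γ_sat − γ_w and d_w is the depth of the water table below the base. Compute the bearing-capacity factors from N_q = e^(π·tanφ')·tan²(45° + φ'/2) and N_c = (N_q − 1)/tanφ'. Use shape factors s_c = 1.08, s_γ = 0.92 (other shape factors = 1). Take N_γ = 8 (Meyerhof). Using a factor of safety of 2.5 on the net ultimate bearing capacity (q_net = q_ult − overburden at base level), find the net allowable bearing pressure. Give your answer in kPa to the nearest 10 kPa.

q_all(net) ≈ 290 kPa

N_q = e^(π·tan26°)·tan²(58°) = 11.85; N_c = (N_q − 1)/tanφ' = 22.25.
Effective surcharge at the founding depth q = γ·D_f = 17.4 × 2.67 = 46.458 kPa.
With d_w = 0.35 m < B, γ̄ = 9.19 + (0.35/1.7) × (17.4 − 9.19) = 10.88 kN/m³.
q_ult = c·N_c·s_c + q·N_q + 0.5·γ·B·N_γ·s_γ
     = 5.9 × 22.254 × 1.08 + 46.458 × 11.854 + 0.5 × 10.88 × 1.7 × 8 × 0.92
     = 141.81 + 550.72 + 68.067 = 760.59 kPa.
q_net = 760.59 − 46.458 = 714.14 kPa.
q_all(net) = 714.14 / 2.5 = 285.65 kPa.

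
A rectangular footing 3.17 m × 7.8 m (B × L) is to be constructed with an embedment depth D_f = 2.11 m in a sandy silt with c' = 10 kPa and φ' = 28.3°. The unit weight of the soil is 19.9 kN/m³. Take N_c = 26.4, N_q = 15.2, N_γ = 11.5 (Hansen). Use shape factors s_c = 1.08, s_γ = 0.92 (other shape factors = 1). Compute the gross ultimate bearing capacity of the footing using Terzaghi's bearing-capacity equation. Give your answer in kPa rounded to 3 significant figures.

Effective surcharge at the founding depth q = γ·D_f = 19.9 × 2.11 = 41.989 kPa.
q_ult = c·N_c·s_c + q·N_q + 0.5·γ·B·N_γ·s_γ
     = 10 × 26.4 × 1.08 + 41.989 × 15.2 + 0.5 × 19.9 × 3.17 × 11.5 × 0.92
     = 285.12 + 638.23 + 333.71 = 1257.1 kPa.

q_ult ≈ 1260 kPa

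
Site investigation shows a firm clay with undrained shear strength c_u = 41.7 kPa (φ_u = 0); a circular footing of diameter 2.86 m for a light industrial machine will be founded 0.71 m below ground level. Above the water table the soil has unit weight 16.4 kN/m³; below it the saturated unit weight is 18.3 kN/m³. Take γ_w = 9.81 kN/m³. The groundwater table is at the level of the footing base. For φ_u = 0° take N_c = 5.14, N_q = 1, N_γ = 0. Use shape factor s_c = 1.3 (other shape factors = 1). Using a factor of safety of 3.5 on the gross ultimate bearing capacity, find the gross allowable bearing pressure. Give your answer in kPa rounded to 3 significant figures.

q_all ≈ 82.9 kPa

q = γ·D_f = 16.4 × 0.71 = 11.644 kPa.
c·N_c·s_c = 41.7 × 5.14 × 1.3 = 278.64 kPa
q·N_q = 11.644 × 1 = 11.644 kPa
q_ult = 278.64 + 11.644 = 290.28 kPa.
q_all = 290.28 / 3.5 = 82.938 kPa.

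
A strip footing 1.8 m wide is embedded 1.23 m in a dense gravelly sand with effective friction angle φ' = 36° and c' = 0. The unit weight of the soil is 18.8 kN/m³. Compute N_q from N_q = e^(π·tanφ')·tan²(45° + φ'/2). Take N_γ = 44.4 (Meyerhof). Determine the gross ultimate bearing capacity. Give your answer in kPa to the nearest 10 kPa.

q_ult ≈ 1620 kPa

tan36° = 0.7265, so N_q = e^(π×0.7265)·tan²(63°) = 9.801 × 3.852 = 37.75.
Overburden at base level: q = 18.8 × 1.23 = 23.124 kPa.
Surcharge term q·N_q = 23.124 × 37.752 = 872.99 kPa; self-weight term 0.5·γ·B·N_γ = 0.5 × 18.8 × 1.8 × 44.4 = 751.25 kPa.
q_ult = 872.99 + 751.25 = 1624.2 kPa.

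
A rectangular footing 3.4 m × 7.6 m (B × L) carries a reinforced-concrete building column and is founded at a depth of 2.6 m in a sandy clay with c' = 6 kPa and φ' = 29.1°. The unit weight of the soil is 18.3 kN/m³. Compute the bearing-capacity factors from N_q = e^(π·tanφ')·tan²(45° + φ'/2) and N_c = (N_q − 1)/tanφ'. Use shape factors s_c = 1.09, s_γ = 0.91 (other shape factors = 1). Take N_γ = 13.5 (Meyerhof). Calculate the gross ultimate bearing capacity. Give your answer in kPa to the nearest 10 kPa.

q_ult ≈ 1360 kPa

tan29.1° = 0.5566, so N_q = e^(π×0.5566)·tan²(59.55°) = 5.746 × 2.894 = 16.63.
N_c = (16.63 − 1)/tan29.1° = 28.08.
Overburden at base level: q = 18.3 × 2.6 = 47.58 kPa.
Cohesion term c·N_c·s_c = 6 × 28.078 × 1.09 = 183.63 kPa; surcharge term q·N_q = 47.58 × 16.628 = 791.16 kPa; self-weight term 0.5·γ·B·N_γ·s_γ = 0.5 × 18.3 × 3.4 × 13.5 × 0.91 = 382.19 kPa.
q_ult = 183.63 + 791.16 + 382.19 = 1357 kPa.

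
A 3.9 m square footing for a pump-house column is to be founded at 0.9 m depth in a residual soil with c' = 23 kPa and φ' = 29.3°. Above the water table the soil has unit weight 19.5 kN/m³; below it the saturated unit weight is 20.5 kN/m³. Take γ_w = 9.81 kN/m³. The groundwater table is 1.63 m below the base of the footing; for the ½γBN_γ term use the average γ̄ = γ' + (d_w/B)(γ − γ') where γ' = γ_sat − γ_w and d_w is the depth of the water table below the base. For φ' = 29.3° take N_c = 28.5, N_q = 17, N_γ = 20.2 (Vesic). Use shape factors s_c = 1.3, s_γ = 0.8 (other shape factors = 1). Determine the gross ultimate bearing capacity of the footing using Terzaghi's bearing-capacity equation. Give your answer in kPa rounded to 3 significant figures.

q = γ·D_f = 19.5 × 0.9 = 17.55 kPa.
γ' = 10.69 kN/m³; averaging over the depth B below the base, γ̄ = γ' + (d_w/B)(γ − γ') = 14.372 kN/m³.
c·N_c·s_c = 23 × 28.5 × 1.3 = 852.15 kPa
q·N_q = 17.55 × 17 = 298.35 kPa
0.5·γ·B·N_γ·s_γ = 0.5 × 14.372 × 3.9 × 20.2 × 0.8 = 452.89 kPa
q_ult = 852.15 + 298.35 + 452.89 = 1603.4 kPa.

q_ult ≈ 1600 kPa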